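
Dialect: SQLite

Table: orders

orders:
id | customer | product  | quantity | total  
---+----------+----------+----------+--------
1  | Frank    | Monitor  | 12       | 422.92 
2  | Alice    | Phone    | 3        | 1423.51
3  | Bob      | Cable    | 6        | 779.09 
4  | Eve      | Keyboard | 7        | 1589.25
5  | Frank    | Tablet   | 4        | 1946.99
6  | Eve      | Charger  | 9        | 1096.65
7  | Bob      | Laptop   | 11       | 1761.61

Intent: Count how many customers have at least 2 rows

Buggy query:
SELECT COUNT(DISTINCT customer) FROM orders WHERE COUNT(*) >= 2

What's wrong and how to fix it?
Bug: WHERE filters individual rows, not groups, so a group-level COUNT is invalid there

Fix: Use a subquery that GROUPs and filters with HAVING, then count its rows

Corrected query:
SELECT COUNT(*) FROM (SELECT customer FROM orders GROUP BY customer HAVING COUNT(*) >= 2)

Result:
COUNT(*)
--------
3       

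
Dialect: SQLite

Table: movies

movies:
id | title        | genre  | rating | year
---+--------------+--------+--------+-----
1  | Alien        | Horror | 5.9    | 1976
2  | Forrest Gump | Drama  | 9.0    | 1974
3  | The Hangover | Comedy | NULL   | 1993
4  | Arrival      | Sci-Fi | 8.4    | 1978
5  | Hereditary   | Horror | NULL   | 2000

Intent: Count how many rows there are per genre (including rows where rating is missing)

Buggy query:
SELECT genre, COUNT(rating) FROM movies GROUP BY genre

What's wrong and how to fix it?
Bug: COUNT(rating) skips NULLs, so groups with missing rating are undercounted

Fix: Use COUNT(*) to count all rows regardless of NULL

Corrected query:
SELECT genre, COUNT(*) FROM movies GROUP BY genre

Result:
genre  | COUNT(*)
-------+---------
Comedy | 1       
Drama  | 1       
Horror | 2       
Sci-Fi | 1       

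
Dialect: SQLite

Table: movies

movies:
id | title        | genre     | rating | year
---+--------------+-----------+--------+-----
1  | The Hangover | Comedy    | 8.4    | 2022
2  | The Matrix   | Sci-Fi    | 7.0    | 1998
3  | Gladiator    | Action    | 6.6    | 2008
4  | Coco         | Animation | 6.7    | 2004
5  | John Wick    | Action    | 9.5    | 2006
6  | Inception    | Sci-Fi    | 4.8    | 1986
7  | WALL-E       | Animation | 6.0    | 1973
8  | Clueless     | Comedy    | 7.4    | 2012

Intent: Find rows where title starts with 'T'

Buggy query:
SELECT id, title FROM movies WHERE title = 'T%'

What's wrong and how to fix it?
Bug: '=' compares the literal string including the % character; pattern matching needs LIKE

Fix: Use LIKE for wildcard pattern matching

Corrected query:
SELECT id, title FROM movies WHERE title LIKE 'T%'

Result:
id | title       
---+-------------
1  | The Hangover
2  | The Matrix  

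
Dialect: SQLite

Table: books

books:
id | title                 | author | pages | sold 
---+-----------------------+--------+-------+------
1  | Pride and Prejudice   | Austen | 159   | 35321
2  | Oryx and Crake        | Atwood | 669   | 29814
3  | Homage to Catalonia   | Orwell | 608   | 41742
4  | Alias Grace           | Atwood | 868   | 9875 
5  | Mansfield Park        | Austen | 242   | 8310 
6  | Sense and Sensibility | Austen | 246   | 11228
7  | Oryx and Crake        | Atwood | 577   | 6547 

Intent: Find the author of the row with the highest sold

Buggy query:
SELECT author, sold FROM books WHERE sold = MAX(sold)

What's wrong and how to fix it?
Bug: MAX(sold) is an aggregate and cannot be used directly in WHERE

Fix: Wrap MAX in a scalar subquery so WHERE compares against a single value

Corrected query:
SELECT author, sold FROM books WHERE sold = (SELECT MAX(sold) FROM books)

Result:
author | sold 
-------+------
Orwell | 41742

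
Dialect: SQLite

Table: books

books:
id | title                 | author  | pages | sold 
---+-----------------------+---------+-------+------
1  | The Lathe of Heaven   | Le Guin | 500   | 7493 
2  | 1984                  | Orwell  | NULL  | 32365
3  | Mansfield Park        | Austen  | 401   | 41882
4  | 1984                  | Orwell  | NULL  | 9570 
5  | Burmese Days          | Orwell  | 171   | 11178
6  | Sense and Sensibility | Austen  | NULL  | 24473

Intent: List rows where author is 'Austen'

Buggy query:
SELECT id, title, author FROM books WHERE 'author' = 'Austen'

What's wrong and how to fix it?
Bug: Single quotes denote string literals in SQL; the column name is being compared as a constant string

Fix: Remove the quotes around the column name (or use double quotes for an identifier)

Corrected query:
SELECT id, title, author FROM books WHERE author = 'Austen'

Result:
id | title                 | author
---+-----------------------+-------
3  | Mansfield Park        | Austen
6  | Sense and Sensibility | Austen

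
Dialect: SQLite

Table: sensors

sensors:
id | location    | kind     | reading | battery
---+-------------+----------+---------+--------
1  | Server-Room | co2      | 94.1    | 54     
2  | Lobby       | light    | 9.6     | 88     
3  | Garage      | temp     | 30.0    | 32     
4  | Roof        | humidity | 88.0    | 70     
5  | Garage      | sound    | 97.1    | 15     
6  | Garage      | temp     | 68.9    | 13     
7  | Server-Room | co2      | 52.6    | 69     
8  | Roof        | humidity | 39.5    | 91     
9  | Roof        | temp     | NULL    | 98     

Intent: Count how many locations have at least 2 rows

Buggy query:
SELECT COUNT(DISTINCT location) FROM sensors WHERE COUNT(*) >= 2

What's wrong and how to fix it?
Bug: WHERE filters individual rows, not groups, so a group-level COUNT is invalid there

Fix: Group first with HAVING COUNT(*) >= 2, then COUNT the resulting groups

Corrected query:
SELECT COUNT(*) FROM (SELECT location FROM sensors GROUP BY location HAVING COUNT(*) >= 2)

Result:
COUNT(*)
--------
3       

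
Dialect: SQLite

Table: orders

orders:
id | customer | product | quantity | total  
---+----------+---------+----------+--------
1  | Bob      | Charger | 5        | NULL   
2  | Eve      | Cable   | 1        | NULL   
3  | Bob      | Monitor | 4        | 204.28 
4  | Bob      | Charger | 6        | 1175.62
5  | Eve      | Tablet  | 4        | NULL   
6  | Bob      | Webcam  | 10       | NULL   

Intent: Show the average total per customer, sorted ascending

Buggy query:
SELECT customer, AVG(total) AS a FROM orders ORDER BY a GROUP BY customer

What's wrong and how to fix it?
Bug: GROUP BY must precede ORDER BY

Fix: Move ORDER BY to the end, after GROUP BY

Corrected query:
SELECT customer, AVG(total) AS a FROM orders GROUP BY customer ORDER BY a

Result:
customer | a     
---------+-------
Eve      | NULL  
Bob      | 689.95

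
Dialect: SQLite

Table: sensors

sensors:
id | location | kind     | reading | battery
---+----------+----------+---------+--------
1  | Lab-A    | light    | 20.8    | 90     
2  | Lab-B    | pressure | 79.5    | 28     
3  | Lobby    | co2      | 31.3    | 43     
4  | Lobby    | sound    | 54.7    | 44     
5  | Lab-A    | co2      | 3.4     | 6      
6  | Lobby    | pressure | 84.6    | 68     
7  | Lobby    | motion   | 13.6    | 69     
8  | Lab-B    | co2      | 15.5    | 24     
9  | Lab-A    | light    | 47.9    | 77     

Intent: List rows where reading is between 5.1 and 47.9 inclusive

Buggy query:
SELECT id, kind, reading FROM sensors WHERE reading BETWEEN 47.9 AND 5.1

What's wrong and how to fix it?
Bug: The bounds are reversed; BETWEEN a AND b requires a <= b to match anything

Fix: Write BETWEEN 5.1 AND 47.9

Corrected query:
SELECT id, kind, reading FROM sensors WHERE reading BETWEEN 5.1 AND 47.9

Result:
id | kind   | reading
---+--------+--------
1  | light  | 20.8   
3  | co2    | 31.3   
7  | motion | 13.6   
8  | co2    | 15.5   
9  | light  | 47.9   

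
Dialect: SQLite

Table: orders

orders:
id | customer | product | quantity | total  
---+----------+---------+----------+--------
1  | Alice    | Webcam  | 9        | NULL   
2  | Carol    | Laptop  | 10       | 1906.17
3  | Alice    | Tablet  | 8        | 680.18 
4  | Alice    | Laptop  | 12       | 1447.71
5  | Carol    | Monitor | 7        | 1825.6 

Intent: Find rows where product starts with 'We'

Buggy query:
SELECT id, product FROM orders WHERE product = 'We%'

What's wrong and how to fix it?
Bug: Wildcards only work with LIKE; '=' treats '%' as a literal character

Fix: Replace '=' with LIKE so 'We%' is treated as a pattern

Corrected query:
SELECT id, product FROM orders WHERE product LIKE 'We%'

Result:
id | product
---+--------
1  | Webcam 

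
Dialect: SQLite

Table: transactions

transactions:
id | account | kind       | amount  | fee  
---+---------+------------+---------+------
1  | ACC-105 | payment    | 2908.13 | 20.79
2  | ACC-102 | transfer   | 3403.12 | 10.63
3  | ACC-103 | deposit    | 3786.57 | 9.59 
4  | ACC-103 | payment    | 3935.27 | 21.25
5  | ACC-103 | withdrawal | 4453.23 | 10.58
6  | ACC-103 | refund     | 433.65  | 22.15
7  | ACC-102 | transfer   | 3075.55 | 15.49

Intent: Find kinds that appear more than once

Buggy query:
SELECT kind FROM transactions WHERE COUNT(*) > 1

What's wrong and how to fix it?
Bug: COUNT(*) is an aggregate and cannot be used in WHERE

Fix: GROUP BY kind, then filter groups with HAVING COUNT(*) > 1

Corrected query:
SELECT kind FROM transactions GROUP BY kind HAVING COUNT(*) > 1

Result:
kind    
--------
payment 
transfer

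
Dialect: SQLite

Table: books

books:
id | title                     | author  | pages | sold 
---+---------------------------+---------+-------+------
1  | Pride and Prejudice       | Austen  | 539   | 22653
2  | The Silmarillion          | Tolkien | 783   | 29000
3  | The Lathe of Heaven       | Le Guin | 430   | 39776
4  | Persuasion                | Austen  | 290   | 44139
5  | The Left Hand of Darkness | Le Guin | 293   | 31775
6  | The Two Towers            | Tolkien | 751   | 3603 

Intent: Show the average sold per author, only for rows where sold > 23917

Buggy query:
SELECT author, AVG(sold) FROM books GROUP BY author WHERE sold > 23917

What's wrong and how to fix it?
Bug: Row-level WHERE must come before GROUP BY in the clause order

Fix: Place WHERE between FROM and GROUP BY

Corrected query:
SELECT author, AVG(sold) FROM books WHERE sold > 23917 GROUP BY author

Result:
author  | AVG(sold)
--------+----------
Austen  | 44139    
Le Guin | 35775.5  
Tolkien | 29000    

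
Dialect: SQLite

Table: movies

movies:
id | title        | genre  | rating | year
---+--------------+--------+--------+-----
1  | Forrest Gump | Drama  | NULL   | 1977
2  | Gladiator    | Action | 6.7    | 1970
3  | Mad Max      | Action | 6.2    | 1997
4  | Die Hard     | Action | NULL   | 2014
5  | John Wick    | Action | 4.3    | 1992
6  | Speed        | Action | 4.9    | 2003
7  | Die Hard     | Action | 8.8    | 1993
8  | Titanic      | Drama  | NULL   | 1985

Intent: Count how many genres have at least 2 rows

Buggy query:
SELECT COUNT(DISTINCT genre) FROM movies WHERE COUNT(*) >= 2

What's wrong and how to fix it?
Bug: COUNT(*) cannot appear in WHERE; the per-group count doesn't exist yet

Fix: Group first with HAVING COUNT(*) >= 2, then COUNT the resulting groups

Corrected query:
SELECT COUNT(*) FROM (SELECT genre FROM movies GROUP BY genre HAVING COUNT(*) >= 2)

Result:
COUNT(*)
--------
2       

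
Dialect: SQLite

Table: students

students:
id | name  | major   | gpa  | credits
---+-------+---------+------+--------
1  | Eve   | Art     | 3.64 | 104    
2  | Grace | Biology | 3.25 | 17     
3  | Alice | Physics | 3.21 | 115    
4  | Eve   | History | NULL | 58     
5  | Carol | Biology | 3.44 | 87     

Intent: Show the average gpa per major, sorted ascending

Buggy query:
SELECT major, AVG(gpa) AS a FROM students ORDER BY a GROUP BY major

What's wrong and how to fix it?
Bug: ORDER BY appears before GROUP BY; SQL clause order requires GROUP BY first

Fix: Move ORDER BY to the end, after GROUP BY

Corrected query:
SELECT major, AVG(gpa) AS a FROM students GROUP BY major ORDER BY a

Result:
major   | a    
--------+------
History | NULL 
Physics | 3.21 
Biology | 3.345
Art     | 3.64 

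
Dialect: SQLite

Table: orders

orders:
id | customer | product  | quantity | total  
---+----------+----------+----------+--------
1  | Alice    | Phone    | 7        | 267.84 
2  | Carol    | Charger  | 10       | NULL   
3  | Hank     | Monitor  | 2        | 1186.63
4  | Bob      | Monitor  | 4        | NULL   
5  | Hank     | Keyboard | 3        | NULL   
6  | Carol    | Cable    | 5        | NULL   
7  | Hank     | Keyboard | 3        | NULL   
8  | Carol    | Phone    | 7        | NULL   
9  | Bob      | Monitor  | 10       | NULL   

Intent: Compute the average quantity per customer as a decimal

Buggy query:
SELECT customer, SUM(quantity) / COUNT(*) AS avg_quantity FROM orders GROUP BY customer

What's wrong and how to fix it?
Bug: Both operands are integers, so '/' performs integer division and truncates

Fix: Cast one side to REAL so the division keeps the fractional part

Corrected query:
SELECT customer, SUM(quantity) * 1.0 / COUNT(*) AS avg_quantity FROM orders GROUP BY customer

Result:
customer | avg_quantity
---------+-------------
Alice    | 7           
Bob      | 7           
Carol    | 7.333333    
Hank     | 2.666667    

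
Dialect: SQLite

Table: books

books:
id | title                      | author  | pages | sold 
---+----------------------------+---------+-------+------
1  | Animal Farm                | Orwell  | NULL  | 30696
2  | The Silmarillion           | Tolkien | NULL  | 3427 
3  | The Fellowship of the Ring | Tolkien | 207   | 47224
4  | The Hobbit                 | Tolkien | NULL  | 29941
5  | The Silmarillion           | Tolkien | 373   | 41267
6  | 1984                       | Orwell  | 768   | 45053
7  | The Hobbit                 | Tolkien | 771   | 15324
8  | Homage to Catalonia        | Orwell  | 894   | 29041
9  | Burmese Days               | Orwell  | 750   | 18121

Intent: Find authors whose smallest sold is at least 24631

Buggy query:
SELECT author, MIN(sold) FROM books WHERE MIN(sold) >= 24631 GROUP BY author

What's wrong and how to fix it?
Bug: Aggregates like MIN are computed per group after WHERE runs

Fix: Replace WHERE with HAVING after the GROUP BY

Corrected query:
SELECT author, MIN(sold) FROM books GROUP BY author HAVING MIN(sold) >= 24631

Result:
(no rows)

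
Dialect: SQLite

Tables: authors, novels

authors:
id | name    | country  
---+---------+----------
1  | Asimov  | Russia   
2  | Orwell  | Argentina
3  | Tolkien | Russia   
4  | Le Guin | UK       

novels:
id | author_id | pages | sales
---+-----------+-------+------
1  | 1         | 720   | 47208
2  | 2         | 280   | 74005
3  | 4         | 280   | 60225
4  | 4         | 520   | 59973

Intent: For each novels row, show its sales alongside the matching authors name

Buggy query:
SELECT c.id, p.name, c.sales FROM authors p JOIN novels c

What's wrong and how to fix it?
Bug: JOIN with no ON clause produces a cartesian product; every novels row pairs with every authors row

Fix: Add ON c.author_id = p.id to the JOIN

Corrected query:
SELECT c.id, p.name, c.sales FROM authors p JOIN novels c ON c.author_id = p.id

Result:
id | name    | sales
---+---------+------
1  | Asimov  | 47208
2  | Orwell  | 74005
3  | Le Guin | 60225
4  | Le Guin | 59973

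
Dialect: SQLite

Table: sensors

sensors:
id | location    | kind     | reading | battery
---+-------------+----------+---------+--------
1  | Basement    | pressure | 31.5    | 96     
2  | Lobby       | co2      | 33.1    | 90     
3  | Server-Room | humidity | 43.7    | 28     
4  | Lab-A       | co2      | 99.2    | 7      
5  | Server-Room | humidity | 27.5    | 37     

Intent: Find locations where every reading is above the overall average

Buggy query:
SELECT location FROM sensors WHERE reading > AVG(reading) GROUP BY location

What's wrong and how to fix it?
Bug: WHERE evaluates per row before aggregation, so AVG() is unavailable

Fix: Compute the overall average in a scalar subquery and compare each group's MIN against it in HAVING

Corrected query:
SELECT location FROM sensors GROUP BY location HAVING MIN(reading) > (SELECT AVG(reading) FROM sensors)

Result:
location
--------
Lab-A   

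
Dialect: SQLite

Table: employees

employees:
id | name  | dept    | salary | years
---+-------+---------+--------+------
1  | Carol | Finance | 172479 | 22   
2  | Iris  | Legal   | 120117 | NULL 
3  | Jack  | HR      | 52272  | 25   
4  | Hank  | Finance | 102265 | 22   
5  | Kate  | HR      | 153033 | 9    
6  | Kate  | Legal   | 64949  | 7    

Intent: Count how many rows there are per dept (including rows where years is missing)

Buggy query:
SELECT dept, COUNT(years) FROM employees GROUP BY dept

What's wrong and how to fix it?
Bug: COUNT(column) counts non-NULL values only; rows with NULL years aren't counted

Fix: Use COUNT(*) to count all rows regardless of NULL

Corrected query:
SELECT dept, COUNT(*) FROM employees GROUP BY dept

Result:
dept    | COUNT(*)
--------+---------
Finance | 2       
HR      | 2       
Legal   | 2       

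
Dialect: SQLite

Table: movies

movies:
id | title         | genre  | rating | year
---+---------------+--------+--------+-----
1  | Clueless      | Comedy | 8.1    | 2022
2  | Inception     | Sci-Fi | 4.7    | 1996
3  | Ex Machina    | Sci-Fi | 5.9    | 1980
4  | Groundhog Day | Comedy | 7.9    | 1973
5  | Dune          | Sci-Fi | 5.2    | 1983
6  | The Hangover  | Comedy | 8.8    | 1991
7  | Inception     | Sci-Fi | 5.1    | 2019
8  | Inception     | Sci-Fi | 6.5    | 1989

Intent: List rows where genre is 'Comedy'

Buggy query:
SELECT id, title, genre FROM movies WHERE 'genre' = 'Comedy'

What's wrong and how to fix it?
Bug: Single quotes denote string literals in SQL; the column name is being compared as a constant string

Fix: Remove the quotes around the column name (or use double quotes for an identifier)

Corrected query:
SELECT id, title, genre FROM movies WHERE genre = 'Comedy'

Result:
id | title         | genre 
---+---------------+-------
1  | Clueless      | Comedy
4  | Groundhog Day | Comedy
6  | The Hangover  | Comedy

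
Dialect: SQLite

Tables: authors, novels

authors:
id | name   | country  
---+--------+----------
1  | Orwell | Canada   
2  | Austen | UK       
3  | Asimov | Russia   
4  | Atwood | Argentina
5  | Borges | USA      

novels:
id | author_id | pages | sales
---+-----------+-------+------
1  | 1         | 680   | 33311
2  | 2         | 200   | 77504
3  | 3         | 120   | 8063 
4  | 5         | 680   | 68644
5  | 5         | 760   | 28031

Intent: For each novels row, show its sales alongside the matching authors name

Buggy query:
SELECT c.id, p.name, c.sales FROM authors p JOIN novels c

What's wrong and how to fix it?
Bug: JOIN with no ON clause produces a cartesian product; every novels row pairs with every authors row

Fix: Specify the join condition linking the foreign key to the parent id

Corrected query:
SELECT c.id, p.name, c.sales FROM authors p JOIN novels c ON c.author_id = p.id

Result:
id | name   | sales
---+--------+------
1  | Orwell | 33311
2  | Austen | 77504
3  | Asimov | 8063 
4  | Borges | 68644
5  | Borges | 28031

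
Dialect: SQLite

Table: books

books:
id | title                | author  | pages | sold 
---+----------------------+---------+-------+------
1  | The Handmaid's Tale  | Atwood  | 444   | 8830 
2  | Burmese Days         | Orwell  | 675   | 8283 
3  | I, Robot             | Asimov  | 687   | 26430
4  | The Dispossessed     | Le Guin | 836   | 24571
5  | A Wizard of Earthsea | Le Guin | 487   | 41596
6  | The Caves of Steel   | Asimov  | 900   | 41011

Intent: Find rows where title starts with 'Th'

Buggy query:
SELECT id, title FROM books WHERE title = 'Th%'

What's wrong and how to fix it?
Bug: Wildcards only work with LIKE; '=' treats '%' as a literal character

Fix: Use LIKE for wildcard pattern matching

Corrected query:
SELECT id, title FROM books WHERE title LIKE 'Th%'

Result:
id | title              
---+--------------------
1  | The Handmaid's Tale
4  | The Dispossessed   
6  | The Caves of Steel 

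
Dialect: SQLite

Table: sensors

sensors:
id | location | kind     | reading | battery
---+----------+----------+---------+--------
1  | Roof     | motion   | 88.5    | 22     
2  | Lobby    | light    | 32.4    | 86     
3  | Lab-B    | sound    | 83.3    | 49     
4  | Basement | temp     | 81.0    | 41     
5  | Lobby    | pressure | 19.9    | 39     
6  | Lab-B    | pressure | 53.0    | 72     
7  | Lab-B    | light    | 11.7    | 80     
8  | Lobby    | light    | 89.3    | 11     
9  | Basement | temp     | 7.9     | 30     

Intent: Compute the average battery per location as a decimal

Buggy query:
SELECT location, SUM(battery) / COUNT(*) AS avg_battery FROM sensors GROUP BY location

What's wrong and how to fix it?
Bug: SUM(battery) and COUNT(*) are both integers; the division truncates the fractional part

Fix: Multiply by 1.0 (or CAST to REAL) to force floating-point division

Corrected query:
SELECT location, SUM(battery) * 1.0 / COUNT(*) AS avg_battery FROM sensors GROUP BY location

Result:
location | avg_battery
---------+------------
Basement | 35.5       
Lab-B    | 67         
Lobby    | 45.333333  
Roof     | 22         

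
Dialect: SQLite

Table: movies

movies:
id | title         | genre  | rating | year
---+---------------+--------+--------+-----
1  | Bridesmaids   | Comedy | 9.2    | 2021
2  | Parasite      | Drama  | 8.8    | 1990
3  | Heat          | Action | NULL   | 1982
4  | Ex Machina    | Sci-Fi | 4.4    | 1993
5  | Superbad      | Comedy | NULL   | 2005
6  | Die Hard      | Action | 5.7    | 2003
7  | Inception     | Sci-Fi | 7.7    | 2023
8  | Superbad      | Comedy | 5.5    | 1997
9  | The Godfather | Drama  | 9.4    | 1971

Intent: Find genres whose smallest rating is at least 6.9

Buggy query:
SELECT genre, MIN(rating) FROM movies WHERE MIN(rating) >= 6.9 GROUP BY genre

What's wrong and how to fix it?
Bug: Aggregates like MIN are computed per group after WHERE runs

Fix: Replace WHERE with HAVING after the GROUP BY

Corrected query:
SELECT genre, MIN(rating) FROM movies GROUP BY genre HAVING MIN(rating) >= 6.9

Result:
genre | MIN(rating)
------+------------
Drama | 8.8        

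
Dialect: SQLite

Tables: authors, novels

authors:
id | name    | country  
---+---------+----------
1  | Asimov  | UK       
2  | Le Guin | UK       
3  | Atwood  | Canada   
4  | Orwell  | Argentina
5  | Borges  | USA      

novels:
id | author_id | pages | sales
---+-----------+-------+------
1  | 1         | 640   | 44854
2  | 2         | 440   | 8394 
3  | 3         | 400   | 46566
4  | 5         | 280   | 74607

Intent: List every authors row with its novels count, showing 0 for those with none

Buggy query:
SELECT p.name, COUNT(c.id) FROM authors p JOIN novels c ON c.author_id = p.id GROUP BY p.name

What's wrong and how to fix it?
Bug: An inner join excludes parents with zero children

Fix: Use LEFT JOIN so parents without children still appear (COUNT(c.id) gives 0)

Corrected query:
SELECT p.name, COUNT(c.id) FROM authors p LEFT JOIN novels c ON c.author_id = p.id GROUP BY p.name

Result:
name    | COUNT(c.id)
--------+------------
Asimov  | 1          
Atwood  | 1          
Borges  | 1          
Le Guin | 1          
Orwell  | 0          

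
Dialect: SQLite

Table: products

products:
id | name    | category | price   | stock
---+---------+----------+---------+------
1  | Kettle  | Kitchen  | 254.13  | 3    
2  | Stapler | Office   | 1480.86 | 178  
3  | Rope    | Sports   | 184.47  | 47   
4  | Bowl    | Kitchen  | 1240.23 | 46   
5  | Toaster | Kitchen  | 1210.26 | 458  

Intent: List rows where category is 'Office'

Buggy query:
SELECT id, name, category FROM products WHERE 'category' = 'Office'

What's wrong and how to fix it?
Bug: Single quotes denote string literals in SQL; the column name is being compared as a constant string

Fix: Reference the column as category without single quotes

Corrected query:
SELECT id, name, category FROM products WHERE category = 'Office'

Result:
id | name    | category
---+---------+---------
2  | Stapler | Office  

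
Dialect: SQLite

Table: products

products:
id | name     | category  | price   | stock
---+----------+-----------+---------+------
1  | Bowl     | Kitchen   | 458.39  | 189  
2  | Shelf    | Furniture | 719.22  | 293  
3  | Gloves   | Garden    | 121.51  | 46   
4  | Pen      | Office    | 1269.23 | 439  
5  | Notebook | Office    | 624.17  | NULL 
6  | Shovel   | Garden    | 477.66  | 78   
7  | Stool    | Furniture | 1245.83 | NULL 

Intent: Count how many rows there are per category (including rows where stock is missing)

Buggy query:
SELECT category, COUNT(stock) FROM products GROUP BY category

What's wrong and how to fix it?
Bug: COUNT(stock) skips NULLs, so groups with missing stock are undercounted

Fix: Use COUNT(*) to count all rows regardless of NULL

Corrected query:
SELECT category, COUNT(*) FROM products GROUP BY category

Result:
category  | COUNT(*)
----------+---------
Furniture | 2       
Garden    | 2       
Kitchen   | 1       
Office    | 2       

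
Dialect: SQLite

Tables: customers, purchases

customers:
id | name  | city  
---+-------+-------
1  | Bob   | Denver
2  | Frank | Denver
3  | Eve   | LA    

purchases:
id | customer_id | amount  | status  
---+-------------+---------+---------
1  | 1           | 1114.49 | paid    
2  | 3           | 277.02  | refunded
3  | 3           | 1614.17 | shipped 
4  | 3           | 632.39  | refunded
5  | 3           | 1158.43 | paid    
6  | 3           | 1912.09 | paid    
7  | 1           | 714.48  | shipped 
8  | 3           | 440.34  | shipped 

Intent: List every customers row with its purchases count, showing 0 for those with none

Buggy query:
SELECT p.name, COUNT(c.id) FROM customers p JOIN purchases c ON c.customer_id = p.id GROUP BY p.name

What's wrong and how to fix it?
Bug: An inner join excludes parents with zero children

Fix: Use LEFT JOIN so parents without children still appear (COUNT(c.id) gives 0)

Corrected query:
SELECT p.name, COUNT(c.id) FROM customers p LEFT JOIN purchases c ON c.customer_id = p.id GROUP BY p.name

Result:
name  | COUNT(c.id)
------+------------
Bob   | 2          
Eve   | 6          
Frank | 0          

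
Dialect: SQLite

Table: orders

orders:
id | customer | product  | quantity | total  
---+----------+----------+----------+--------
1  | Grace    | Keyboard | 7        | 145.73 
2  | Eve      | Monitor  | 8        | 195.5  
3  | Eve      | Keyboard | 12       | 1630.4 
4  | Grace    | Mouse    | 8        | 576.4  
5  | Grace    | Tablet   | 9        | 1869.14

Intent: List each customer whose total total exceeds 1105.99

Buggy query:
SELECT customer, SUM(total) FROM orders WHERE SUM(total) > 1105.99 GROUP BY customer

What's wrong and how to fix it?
Bug: Aggregate functions cannot appear in a WHERE clause

Fix: Use HAVING (which filters groups after aggregation) instead of WHERE

Corrected query:
SELECT customer, SUM(total) FROM orders GROUP BY customer HAVING SUM(total) > 1105.99

Result:
customer | SUM(total)
---------+-----------
Eve      | 1825.9    
Grace    | 2591.27   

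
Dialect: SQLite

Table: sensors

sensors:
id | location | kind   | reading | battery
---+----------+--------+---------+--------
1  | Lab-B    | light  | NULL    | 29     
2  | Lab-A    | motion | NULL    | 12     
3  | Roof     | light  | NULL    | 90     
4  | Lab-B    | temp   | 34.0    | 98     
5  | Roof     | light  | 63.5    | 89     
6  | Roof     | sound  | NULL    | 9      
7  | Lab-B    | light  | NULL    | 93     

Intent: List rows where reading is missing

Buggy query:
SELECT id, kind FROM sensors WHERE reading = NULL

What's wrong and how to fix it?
Bug: '= NULL' is always unknown in SQL three-valued logic, so no rows match

Fix: Replace '= NULL' with 'IS NULL'

Corrected query:
SELECT id, kind FROM sensors WHERE reading IS NULL

Result:
id | kind  
---+-------
1  | light 
2  | motion
3  | light 
6  | sound 
7  | light 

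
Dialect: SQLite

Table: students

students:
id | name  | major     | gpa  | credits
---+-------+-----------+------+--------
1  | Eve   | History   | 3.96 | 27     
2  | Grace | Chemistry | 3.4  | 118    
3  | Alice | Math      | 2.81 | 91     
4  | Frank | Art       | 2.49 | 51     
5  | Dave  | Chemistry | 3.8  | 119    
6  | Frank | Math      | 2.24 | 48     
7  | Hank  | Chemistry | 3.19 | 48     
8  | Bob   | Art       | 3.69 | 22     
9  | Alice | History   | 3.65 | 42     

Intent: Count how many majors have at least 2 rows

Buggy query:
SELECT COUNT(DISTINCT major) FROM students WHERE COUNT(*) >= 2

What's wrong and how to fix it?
Bug: COUNT(*) cannot appear in WHERE; the per-group count doesn't exist yet

Fix: Use a subquery that GROUPs and filters with HAVING, then count its rows

Corrected query:
SELECT COUNT(*) FROM (SELECT major FROM students GROUP BY major HAVING COUNT(*) >= 2)

Result:
COUNT(*)
--------
4       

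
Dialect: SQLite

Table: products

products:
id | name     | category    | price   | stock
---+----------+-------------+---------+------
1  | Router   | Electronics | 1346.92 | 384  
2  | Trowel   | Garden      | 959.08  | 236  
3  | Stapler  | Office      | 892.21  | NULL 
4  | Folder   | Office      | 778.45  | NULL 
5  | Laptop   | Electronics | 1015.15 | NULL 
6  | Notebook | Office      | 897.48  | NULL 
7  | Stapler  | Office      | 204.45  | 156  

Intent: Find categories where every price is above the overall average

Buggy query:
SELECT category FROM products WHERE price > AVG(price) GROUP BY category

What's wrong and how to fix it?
Bug: WHERE evaluates per row before aggregation, so AVG() is unavailable

Fix: Compute the overall average in a scalar subquery and compare each group's MIN against it in HAVING

Corrected query:
SELECT category FROM products GROUP BY category HAVING MIN(price) > (SELECT AVG(price) FROM products)

Result:
category   
-----------
Electronics
Garden     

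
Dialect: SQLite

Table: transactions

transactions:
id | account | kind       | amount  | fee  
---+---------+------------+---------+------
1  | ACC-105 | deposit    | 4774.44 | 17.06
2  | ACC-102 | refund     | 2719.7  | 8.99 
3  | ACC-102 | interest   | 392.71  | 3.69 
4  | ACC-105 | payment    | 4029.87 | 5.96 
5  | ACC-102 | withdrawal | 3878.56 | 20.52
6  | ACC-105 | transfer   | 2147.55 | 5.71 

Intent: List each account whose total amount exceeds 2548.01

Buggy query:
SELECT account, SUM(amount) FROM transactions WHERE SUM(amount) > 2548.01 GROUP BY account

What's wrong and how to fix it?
Bug: SUM(amount) is an aggregate, but WHERE filters rows before aggregation

Fix: Use HAVING (which filters groups after aggregation) instead of WHERE

Corrected query:
SELECT account, SUM(amount) FROM transactions GROUP BY account HAVING SUM(amount) > 2548.01

Result:
account | SUM(amount)
--------+------------
ACC-102 | 6990.97    
ACC-105 | 10951.86   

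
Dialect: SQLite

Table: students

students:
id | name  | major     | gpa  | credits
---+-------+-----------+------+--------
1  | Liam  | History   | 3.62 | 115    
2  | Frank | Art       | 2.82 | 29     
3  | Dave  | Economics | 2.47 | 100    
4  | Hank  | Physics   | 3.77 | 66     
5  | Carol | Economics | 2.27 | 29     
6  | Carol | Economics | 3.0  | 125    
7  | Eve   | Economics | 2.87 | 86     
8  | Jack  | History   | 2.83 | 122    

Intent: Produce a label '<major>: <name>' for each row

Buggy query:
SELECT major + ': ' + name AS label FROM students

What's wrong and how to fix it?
Bug: '+' is numeric addition; on text columns SQLite converts them to 0 instead of concatenating

Fix: Use the || operator for string concatenation

Corrected query:
SELECT major || ': ' || name AS label FROM students

Result:
label           
----------------
History: Liam   
Art: Frank      
Economics: Dave 
Physics: Hank   
Economics: Carol
Economics: Carol
Economics: Eve  
History: Jack   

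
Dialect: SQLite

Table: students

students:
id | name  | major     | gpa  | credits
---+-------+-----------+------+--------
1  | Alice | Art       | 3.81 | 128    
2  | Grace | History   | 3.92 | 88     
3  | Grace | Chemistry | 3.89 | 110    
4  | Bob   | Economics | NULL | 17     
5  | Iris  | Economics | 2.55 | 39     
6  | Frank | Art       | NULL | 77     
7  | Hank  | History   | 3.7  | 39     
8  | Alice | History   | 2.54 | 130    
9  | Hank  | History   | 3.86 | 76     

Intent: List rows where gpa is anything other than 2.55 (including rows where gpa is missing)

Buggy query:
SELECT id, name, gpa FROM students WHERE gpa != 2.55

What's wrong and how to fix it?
Bug: 'gpa != 2.55' is unknown when gpa is NULL, so NULL rows are silently excluded

Fix: Handle NULL separately with IS NULL alongside the inequality

Corrected query:
SELECT id, name, gpa FROM students WHERE gpa != 2.55 OR gpa IS NULL

Result:
id | name  | gpa 
---+-------+-----
1  | Alice | 3.81
2  | Grace | 3.92
3  | Grace | 3.89
4  | Bob   | NULL
6  | Frank | NULL
7  | Hank  | 3.7 
8  | Alice | 2.54
9  | Hank  | 3.86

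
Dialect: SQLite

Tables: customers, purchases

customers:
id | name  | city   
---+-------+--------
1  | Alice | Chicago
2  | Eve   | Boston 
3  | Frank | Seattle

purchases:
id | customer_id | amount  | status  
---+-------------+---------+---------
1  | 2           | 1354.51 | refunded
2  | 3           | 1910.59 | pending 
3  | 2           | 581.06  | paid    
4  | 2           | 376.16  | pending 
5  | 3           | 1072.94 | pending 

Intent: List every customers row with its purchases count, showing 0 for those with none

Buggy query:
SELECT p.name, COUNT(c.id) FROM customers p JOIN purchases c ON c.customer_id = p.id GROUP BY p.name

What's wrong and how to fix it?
Bug: An inner join excludes parents with zero children

Fix: Switch to LEFT JOIN to retain unmatched parent rows

Corrected query:
SELECT p.name, COUNT(c.id) FROM customers p LEFT JOIN purchases c ON c.customer_id = p.id GROUP BY p.name

Result:
name  | COUNT(c.id)
------+------------
Alice | 0          
Eve   | 3          
Frank | 2          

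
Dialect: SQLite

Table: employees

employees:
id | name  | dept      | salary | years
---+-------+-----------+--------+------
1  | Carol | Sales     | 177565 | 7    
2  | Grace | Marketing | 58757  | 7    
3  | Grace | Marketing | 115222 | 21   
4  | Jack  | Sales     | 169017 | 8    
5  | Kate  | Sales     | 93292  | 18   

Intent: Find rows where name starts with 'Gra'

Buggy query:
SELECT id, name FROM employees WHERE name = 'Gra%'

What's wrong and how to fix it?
Bug: Wildcards only work with LIKE; '=' treats '%' as a literal character

Fix: Use LIKE for wildcard pattern matching

Corrected query:
SELECT id, name FROM employees WHERE name LIKE 'Gra%'

Result:
id | name 
---+------
2  | Grace
3  | Grace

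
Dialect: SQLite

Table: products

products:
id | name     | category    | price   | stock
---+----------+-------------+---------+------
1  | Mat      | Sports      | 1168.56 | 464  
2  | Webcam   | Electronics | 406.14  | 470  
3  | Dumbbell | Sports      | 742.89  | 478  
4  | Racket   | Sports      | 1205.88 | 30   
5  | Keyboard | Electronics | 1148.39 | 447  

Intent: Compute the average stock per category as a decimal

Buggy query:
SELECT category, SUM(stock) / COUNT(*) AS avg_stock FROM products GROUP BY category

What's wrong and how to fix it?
Bug: SUM(stock) and COUNT(*) are both integers; the division truncates the fractional part

Fix: Cast one side to REAL so the division keeps the fractional part

Corrected query:
SELECT category, SUM(stock) * 1.0 / COUNT(*) AS avg_stock FROM products GROUP BY category

Result:
category    | avg_stock
------------+----------
Electronics | 458.5    
Sports      | 324      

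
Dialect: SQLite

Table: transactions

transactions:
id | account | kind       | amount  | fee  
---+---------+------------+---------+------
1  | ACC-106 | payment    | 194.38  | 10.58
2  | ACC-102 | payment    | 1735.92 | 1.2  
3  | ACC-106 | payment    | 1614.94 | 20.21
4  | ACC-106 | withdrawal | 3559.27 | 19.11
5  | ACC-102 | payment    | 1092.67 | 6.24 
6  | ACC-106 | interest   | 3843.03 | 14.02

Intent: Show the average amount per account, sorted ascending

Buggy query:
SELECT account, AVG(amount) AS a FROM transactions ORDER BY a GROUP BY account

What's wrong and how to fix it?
Bug: GROUP BY must precede ORDER BY

Fix: Move ORDER BY to the end, after GROUP BY

Corrected query:
SELECT account, AVG(amount) AS a FROM transactions GROUP BY account ORDER BY a

Result:
account | a       
--------+---------
ACC-102 | 1414.295
ACC-106 | 2302.905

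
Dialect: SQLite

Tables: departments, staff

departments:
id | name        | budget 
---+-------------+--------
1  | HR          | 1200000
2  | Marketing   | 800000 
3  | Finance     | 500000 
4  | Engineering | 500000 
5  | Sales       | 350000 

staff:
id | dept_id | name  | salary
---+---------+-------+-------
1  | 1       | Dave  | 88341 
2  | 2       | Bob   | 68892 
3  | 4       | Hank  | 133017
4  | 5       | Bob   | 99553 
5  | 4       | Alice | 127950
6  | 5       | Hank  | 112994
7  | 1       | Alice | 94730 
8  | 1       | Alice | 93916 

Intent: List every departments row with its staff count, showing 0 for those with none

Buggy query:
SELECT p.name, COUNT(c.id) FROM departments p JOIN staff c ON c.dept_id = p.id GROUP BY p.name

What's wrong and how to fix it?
Bug: An inner join excludes parents with zero children

Fix: Switch to LEFT JOIN to retain unmatched parent rows

Corrected query:
SELECT p.name, COUNT(c.id) FROM departments p LEFT JOIN staff c ON c.dept_id = p.id GROUP BY p.name

Result:
name        | COUNT(c.id)
------------+------------
Engineering | 2          
Finance     | 0          
HR          | 3          
Marketing   | 1          
Sales       | 2          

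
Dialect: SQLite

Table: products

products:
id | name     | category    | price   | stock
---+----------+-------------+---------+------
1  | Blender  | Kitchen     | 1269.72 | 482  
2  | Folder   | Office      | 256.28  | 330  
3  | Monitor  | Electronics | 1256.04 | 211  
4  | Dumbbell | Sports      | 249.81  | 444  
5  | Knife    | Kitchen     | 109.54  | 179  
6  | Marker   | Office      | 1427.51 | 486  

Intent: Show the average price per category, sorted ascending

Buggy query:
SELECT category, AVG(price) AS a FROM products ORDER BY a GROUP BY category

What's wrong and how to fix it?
Bug: GROUP BY must precede ORDER BY

Fix: Move ORDER BY to the end, after GROUP BY

Corrected query:
SELECT category, AVG(price) AS a FROM products GROUP BY category ORDER BY a

Result:
category    | a      
------------+--------
Sports      | 249.81 
Kitchen     | 689.63 
Office      | 841.895
Electronics | 1256.04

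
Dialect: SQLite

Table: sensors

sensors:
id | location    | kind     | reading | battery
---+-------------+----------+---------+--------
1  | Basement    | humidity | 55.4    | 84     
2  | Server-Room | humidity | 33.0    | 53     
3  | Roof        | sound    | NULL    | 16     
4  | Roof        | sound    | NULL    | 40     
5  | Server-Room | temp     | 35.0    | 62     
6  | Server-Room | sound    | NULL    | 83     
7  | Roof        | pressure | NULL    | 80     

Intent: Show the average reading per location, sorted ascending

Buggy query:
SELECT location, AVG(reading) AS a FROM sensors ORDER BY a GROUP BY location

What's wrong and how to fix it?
Bug: ORDER BY appears before GROUP BY; SQL clause order requires GROUP BY first

Fix: Move ORDER BY to the end, after GROUP BY

Corrected query:
SELECT location, AVG(reading) AS a FROM sensors GROUP BY location ORDER BY a

Result:
location    | a   
------------+-----
Roof        | NULL
Server-Room | 34  
Basement    | 55.4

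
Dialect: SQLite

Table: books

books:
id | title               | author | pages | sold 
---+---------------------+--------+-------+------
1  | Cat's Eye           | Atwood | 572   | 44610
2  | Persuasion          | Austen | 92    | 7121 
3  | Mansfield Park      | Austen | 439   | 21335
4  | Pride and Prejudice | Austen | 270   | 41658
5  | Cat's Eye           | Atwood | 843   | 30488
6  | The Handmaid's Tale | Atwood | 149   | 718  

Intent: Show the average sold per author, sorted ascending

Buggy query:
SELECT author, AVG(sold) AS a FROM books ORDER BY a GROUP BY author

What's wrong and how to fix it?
Bug: ORDER BY appears before GROUP BY; SQL clause order requires GROUP BY first

Fix: Reorder: SELECT … FROM … GROUP BY … ORDER BY …

Corrected query:
SELECT author, AVG(sold) AS a FROM books GROUP BY author ORDER BY a

Result:
author | a           
-------+-------------
Austen | 23371.333333
Atwood | 25272       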